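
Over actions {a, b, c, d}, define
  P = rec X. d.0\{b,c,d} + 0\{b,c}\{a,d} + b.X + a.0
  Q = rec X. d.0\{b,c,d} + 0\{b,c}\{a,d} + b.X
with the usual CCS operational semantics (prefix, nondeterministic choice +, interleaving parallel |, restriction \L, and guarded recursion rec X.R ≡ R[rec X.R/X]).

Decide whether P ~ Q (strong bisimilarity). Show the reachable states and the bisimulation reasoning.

not bisimilar

P's transition system — 3 states:
  p0 = rec X. d.0\{b,c,d} + 0\{b,c}\{a,d} + b.X + a.0 | —a→ p1, —b→ p0, —d→ p2
  p1 = 0 | stopped
  p2 = 0\{b,c,d} | stopped
Q's transition system — 2 states:
  q0 = rec X. d.0\{b,c,d} + 0\{b,c}\{a,d} + b.X | —b→ q0, —d→ q1
  q1 = 0\{b,c,d} | stopped
Bisimilarity quotient blocks:
  B0 = {p0}
  B1 = {p1, p2, q1}
  B2 = {q0}
p0 ∈ B0, q0 ∈ B2 → different blocks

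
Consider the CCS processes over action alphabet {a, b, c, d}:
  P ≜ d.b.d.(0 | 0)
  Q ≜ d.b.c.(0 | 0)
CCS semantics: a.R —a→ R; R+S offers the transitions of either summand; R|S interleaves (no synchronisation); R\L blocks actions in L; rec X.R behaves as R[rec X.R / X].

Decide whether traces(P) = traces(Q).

LTS(P): 4 reachable states
  u0 = d.b.d.(0 | 0) ⊢ —d→ u1
  u1 = b.d.(0 | 0) ⊢ —b→ u2
  u2 = d.(0 | 0) ⊢ —d→ u3
  u3 = 0 | 0 ⊢ deadlocked
LTS(Q): 4 reachable states
  v0 = d.b.c.(0 | 0) ⊢ —d→ v1
  v1 = b.c.(0 | 0) ⊢ —b→ v2
  v2 = c.(0 | 0) ⊢ —c→ v3
  v3 = 0 | 0 ⊢ deadlocked
Executing dbd from P (initial set {u0}):
  [1] d ⇒ {u1}
  [2] b ⇒ {u2}
  [3] d ⇒ {u3}
  P completes σ.
Executing dbd from Q (initial set {v0}):
  [1] d ⇒ {v1}
  [2] b ⇒ {v2}
  [3] d ⇒ ∅  — Q cannot continue

trace-distinct — witness ⟨dbd⟩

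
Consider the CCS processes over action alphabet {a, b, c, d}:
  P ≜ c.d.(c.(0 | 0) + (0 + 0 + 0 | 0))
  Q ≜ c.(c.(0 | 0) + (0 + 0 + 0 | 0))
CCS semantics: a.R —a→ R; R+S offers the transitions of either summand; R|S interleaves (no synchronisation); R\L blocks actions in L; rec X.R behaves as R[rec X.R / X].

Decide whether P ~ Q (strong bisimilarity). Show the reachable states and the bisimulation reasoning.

P's transition system — 4 states:
  m0 = c.d.(c.(0 | 0) + (0 + 0 + 0 | 0)) has moves --c--▸ m1
  m1 = d.(c.(0 | 0) + (0 + 0 + 0 | 0)) has moves --d--▸ m2
  m2 = c.(0 | 0) + (0 + 0 + 0 | 0) has moves --c--▸ m3
  m3 = 0 | 0 has moves ·
Q's transition system — 3 states:
  n0 = c.(c.(0 | 0) + (0 + 0 + 0 | 0)) has moves --c--▸ n1
  n1 = c.(0 | 0) + (0 + 0 + 0 | 0) has moves --c--▸ n2
  n2 = 0 | 0 has moves ·
Partition-refinement fixed point:
  B0 = {m0}
  B1 = {m1}
  B2 = {m2, n1}
  B3 = {m3, n2}
  B4 = {n0}
m0 ∈ B0, n0 ∈ B4 → different blocks

not bisimilar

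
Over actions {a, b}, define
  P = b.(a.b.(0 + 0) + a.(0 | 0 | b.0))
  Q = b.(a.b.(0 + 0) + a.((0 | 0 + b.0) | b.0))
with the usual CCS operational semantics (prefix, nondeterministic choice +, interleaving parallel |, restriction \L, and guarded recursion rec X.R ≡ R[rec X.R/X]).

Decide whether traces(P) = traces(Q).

traces(P) ≠ traces(Q) — witness ⟨babb⟩

Reachable graph of P (6 states):
  s0 = b.(a.b.(0 + 0) + a.(0 | 0 | b.0)) has moves —b→ s1
  s1 = a.b.(0 + 0) + a.(0 | 0 | b.0) has moves —a→ s2, —a→ s3
  s2 = 0 | 0 | b.0 has moves —b→ s4
  s3 = b.(0 + 0) has moves —b→ s5
  s4 = 0 | 0 | 0 has moves ∅
  s5 = 0 + 0 has moves ∅
Reachable graph of Q (8 states):
  t0 = b.(a.b.(0 + 0) + a.((0 | 0 + b.0) | b.0)) has moves —b→ t1
  t1 = a.b.(0 + 0) + a.((0 | 0 + b.0) | b.0) has moves —a→ t2, —a→ t3
  t2 = (0 | 0 + b.0) | b.0 has moves —b→ t4, —b→ t5
  t3 = b.(0 + 0) has moves —b→ t6
  t4 = (0 | 0 + b.0) | 0 has moves —b→ t7
  t5 = 0 | b.0 has moves —b→ t7
  t6 = 0 + 0 has moves ∅
  t7 = 0 | 0 has moves ∅
Run σ = ⟨babb⟩ on Q: start {t0}
  after b @ step 1: {t1}
  after a @ step 2: {t2, t3}
  after b @ step 3: {t4, t5, t6}
  after b @ step 4: {t7}
  Q completes σ.
Run σ = ⟨babb⟩ on P: start {s0}
  after b @ step 1: {s1}
  after a @ step 2: {s2, s3}
  after b @ step 3: {s4, s5}
  after b @ step 4: ∅  — P cannot continue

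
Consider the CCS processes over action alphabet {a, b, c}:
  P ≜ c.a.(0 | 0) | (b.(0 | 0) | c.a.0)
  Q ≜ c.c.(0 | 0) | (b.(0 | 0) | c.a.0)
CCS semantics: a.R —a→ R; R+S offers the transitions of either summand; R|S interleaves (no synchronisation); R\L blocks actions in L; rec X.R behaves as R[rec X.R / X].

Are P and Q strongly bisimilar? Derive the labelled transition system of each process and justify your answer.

P's transition system — 18 states:
  u0 = c.a.(0 | 0) | (b.(0 | 0) | c.a.0) :: —b→ u1, —c→ u2, —c→ u3
  u1 = c.a.(0 | 0) | (0 | 0 | c.a.0) :: —c→ u4, —c→ u5
  u2 = a.(0 | 0) | (b.(0 | 0) | c.a.0) :: —a→ u6, —b→ u4, —c→ u7
  u3 = c.a.(0 | 0) | (b.(0 | 0) | a.0) :: —a→ u8, —b→ u5, —c→ u7
  u4 = a.(0 | 0) | (0 | 0 | c.a.0) :: —a→ u9, —c→ u10
  u5 = c.a.(0 | 0) | (0 | 0 | a.0) :: —a→ u11, —c→ u10
  u6 = 0 | 0 | (b.(0 | 0) | c.a.0) :: —b→ u9, —c→ u12
  u7 = a.(0 | 0) | (b.(0 | 0) | a.0) :: —a→ u12, —a→ u13, —b→ u10
  u8 = c.a.(0 | 0) | (b.(0 | 0) | 0) :: —b→ u11, —c→ u13
  u9 = 0 | 0 | (0 | 0 | c.a.0) :: —c→ u14
  u10 = a.(0 | 0) | (0 | 0 | a.0) :: —a→ u14, —a→ u15
  u11 = c.a.(0 | 0) | (0 | 0 | 0) :: —c→ u15
  u12 = 0 | 0 | (b.(0 | 0) | a.0) :: —a→ u16, —b→ u14
  u13 = a.(0 | 0) | (b.(0 | 0) | 0) :: —a→ u16, —b→ u15
  u14 = 0 | 0 | (0 | 0 | a.0) :: —a→ u17
  u15 = a.(0 | 0) | (0 | 0 | 0) :: —a→ u17
  u16 = 0 | 0 | (b.(0 | 0) | 0) :: —b→ u17
  u17 = 0 | 0 | (0 | 0 | 0) :: ·
Q's transition system — 18 states:
  v0 = c.c.(0 | 0) | (b.(0 | 0) | c.a.0) :: —b→ v1, —c→ v2, —c→ v3
  v1 = c.c.(0 | 0) | (0 | 0 | c.a.0) :: —c→ v4, —c→ v5
  v2 = c.(0 | 0) | (b.(0 | 0) | c.a.0) :: —b→ v4, —c→ v6, —c→ v7
  v3 = c.c.(0 | 0) | (b.(0 | 0) | a.0) :: —a→ v8, —b→ v5, —c→ v7
  v4 = c.(0 | 0) | (0 | 0 | c.a.0) :: —c→ v10, —c→ v9
  v5 = c.c.(0 | 0) | (0 | 0 | a.0) :: —a→ v11, —c→ v10
  v6 = 0 | 0 | (b.(0 | 0) | c.a.0) :: —b→ v9, —c→ v12
  v7 = c.(0 | 0) | (b.(0 | 0) | a.0) :: —a→ v13, —b→ v10, —c→ v12
  v8 = c.c.(0 | 0) | (b.(0 | 0) | 0) :: —b→ v11, —c→ v13
  v9 = 0 | 0 | (0 | 0 | c.a.0) :: —c→ v14
  v10 = c.(0 | 0) | (0 | 0 | a.0) :: —a→ v15, —c→ v14
  v11 = c.c.(0 | 0) | (0 | 0 | 0) :: —c→ v15
  v12 = 0 | 0 | (b.(0 | 0) | a.0) :: —a→ v16, —b→ v14
  v13 = c.(0 | 0) | (b.(0 | 0) | 0) :: —b→ v15, —c→ v16
  v14 = 0 | 0 | (0 | 0 | a.0) :: —a→ v17
  v15 = c.(0 | 0) | (0 | 0 | 0) :: —c→ v17
  v16 = 0 | 0 | (b.(0 | 0) | 0) :: —b→ v17
  v17 = 0 | 0 | (0 | 0 | 0) :: ·
Coarsest stable partition (strong bisimilarity classes):
  B0 = {u0}
  B1 = {u2, u3}
  B2 = {u6, u8, v6}
  B3 = {u11, u9, v9}
  B4 = {u14, u15, v14}
  B5 = {u17, v17}
  B6 = {u12, u13, v12}
  B7 = {u16, v16}
  B8 = {u4, u5}
  B9 = {u10}
  B10 = {u7}
  B11 = {u1}
  B12 = {v0}
  B13 = {v1}
  B14 = {v5}
  B15 = {v10}
  B16 = {v15}
  B17 = {v11}
  B18 = {v4}
  B19 = {v2}
  B20 = {v7}
  B21 = {v13}
  B22 = {v3}
  B23 = {v8}
u0 ∈ B0, v0 ∈ B12 → different blocks

NO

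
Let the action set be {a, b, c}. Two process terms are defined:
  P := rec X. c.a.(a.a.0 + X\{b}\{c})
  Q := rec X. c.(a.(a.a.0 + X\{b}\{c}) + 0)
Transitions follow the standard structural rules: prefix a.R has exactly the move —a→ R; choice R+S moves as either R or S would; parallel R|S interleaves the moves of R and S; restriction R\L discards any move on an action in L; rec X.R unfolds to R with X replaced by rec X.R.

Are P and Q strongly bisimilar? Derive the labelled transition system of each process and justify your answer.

LTS(P): 5 reachable states
  m0 = rec X. c.a.(a.a.0 + X\{b}\{c}) ⊢ =c=> m1
  m1 = a.(a.a.0 + (rec X. c.a.(a.a.0 + X\{b}\{c}))\{b}\{c}) ⊢ =a=> m2
  m2 = a.a.0 + (rec X. c.a.(a.a.0 + X\{b}\{c}))\{b}\{c} ⊢ =a=> m3
  m3 = a.0 ⊢ =a=> m4
  m4 = 0 ⊢ ∅
LTS(Q): 5 reachable states
  n0 = rec X. c.(a.(a.a.0 + X\{b}\{c}) + 0) ⊢ =c=> n1
  n1 = a.(a.a.0 + (rec X. c.(a.(a.a.0 + X\{b}\{c}) + 0))\{b}\{c}) + 0 ⊢ =a=> n2
  n2 = a.a.0 + (rec X. c.(a.(a.a.0 + X\{b}\{c}) + 0))\{b}\{c} ⊢ =a=> n3
  n3 = a.0 ⊢ =a=> n4
  n4 = 0 ⊢ ∅
Coarsest stable partition (strong bisimilarity classes):
  B0 = {m0, n0}
  B1 = {m1, n1}
  B2 = {m2, n2}
  B3 = {m3, n3}
  B4 = {m4, n4}
m0 ∈ B0, n0 ∈ B0 → same block

YES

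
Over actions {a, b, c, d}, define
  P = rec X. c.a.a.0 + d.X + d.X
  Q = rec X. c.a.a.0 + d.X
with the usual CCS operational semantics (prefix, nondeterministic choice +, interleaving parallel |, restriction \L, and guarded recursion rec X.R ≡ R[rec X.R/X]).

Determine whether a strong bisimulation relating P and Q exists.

YES

LTS(P): 4 reachable states
  p0 = rec X. c.a.a.0 + d.X + d.X | -c-> p1, -d-> p0
  p1 = a.a.0 | -a-> p2
  p2 = a.0 | -a-> p3
  p3 = 0 | (no moves)
LTS(Q): 4 reachable states
  q0 = rec X. c.a.a.0 + d.X | -c-> q1, -d-> q0
  q1 = a.a.0 | -a-> q2
  q2 = a.0 | -a-> q3
  q3 = 0 | (no moves)
Coarsest stable partition (strong bisimilarity classes):
  B0 = {p0, q0}
  B1 = {p1, q1}
  B2 = {p2, q2}
  B3 = {p3, q3}
p0 ∈ B0, q0 ∈ B0 → same block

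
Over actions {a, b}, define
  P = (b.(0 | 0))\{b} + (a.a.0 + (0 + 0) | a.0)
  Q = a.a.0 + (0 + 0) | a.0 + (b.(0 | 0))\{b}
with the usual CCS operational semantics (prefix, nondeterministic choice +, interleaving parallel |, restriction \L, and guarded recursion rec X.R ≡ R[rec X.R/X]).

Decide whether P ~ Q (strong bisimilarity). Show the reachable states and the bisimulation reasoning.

YES

LTS(P): 4 reachable states
  s0 = (b.(0 | 0))\{b} + (a.a.0 + (0 + 0) | a.0) ⊢ ··a··> s1, ··a··> s2
  s1 = (0 + 0) | 0 ⊢ ·
  s2 = a.0 ⊢ ··a··> s3
  s3 = 0 ⊢ ·
LTS(Q): 4 reachable states
  t0 = a.a.0 + (0 + 0) | a.0 + (b.(0 | 0))\{b} ⊢ ··a··> t1, ··a··> t2
  t1 = (0 + 0) | 0 ⊢ ·
  t2 = a.0 ⊢ ··a··> t3
  t3 = 0 ⊢ ·
Bisimilarity quotient blocks:
  B0 = {s0, t0}
  B1 = {s1, s3, t1, t3}
  B2 = {s2, t2}
s0 ∈ B0, t0 ∈ B0 → same block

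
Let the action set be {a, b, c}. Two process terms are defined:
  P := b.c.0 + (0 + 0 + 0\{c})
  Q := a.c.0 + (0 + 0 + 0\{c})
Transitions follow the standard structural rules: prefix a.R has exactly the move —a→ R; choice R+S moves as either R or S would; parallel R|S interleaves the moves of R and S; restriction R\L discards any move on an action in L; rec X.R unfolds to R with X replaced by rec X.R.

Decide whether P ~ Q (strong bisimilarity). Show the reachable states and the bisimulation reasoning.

NO

P's transition system — 3 states:
  u0 = b.c.0 + (0 + 0 + 0\{c}) ⊢ =b=> u1
  u1 = c.0 ⊢ =c=> u2
  u2 = 0 ⊢ stopped
Q's transition system — 3 states:
  v0 = a.c.0 + (0 + 0 + 0\{c}) ⊢ =a=> v1
  v1 = c.0 ⊢ =c=> v2
  v2 = 0 ⊢ stopped
Bisimilarity quotient blocks:
  B0 = {u0}
  B1 = {u1, v1}
  B2 = {u2, v2}
  B3 = {v0}
u0 ∈ B0, v0 ∈ B3 → different blocks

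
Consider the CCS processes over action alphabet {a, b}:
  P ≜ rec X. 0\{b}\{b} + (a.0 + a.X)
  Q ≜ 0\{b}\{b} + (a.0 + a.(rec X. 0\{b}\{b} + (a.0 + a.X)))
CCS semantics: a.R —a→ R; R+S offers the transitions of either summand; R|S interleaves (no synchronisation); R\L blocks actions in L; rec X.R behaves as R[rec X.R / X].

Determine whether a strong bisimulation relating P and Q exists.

bisimilar

LTS(P): 2 reachable states
  m0 = rec X. 0\{b}\{b} + (a.0 + a.X) ⊢ =a=> m0, =a=> m1
  m1 = 0 ⊢ ∅
LTS(Q): 3 reachable states
  n0 = 0\{b}\{b} + (a.0 + a.(rec X. 0\{b}\{b} + (a.0 + a.X))) ⊢ =a=> n1, =a=> n2
  n1 = 0 ⊢ ∅
  n2 = rec X. 0\{b}\{b} + (a.0 + a.X) ⊢ =a=> n1, =a=> n2
Bisimilarity quotient blocks:
  B0 = {m0, n0, n2}
  B1 = {m1, n1}
m0 ∈ B0, n0 ∈ B0 → same block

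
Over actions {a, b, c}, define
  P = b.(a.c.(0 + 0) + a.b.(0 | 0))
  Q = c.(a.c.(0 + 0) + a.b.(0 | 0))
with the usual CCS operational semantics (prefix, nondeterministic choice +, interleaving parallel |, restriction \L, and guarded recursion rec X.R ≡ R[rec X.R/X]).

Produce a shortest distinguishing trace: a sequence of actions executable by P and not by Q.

LTS(P): 6 reachable states
  m0 = b.(a.c.(0 + 0) + a.b.(0 | 0)) :: --b--▸ m1
  m1 = a.c.(0 + 0) + a.b.(0 | 0) :: --a--▸ m2, --a--▸ m3
  m2 = b.(0 | 0) :: --b--▸ m4
  m3 = c.(0 + 0) :: --c--▸ m5
  m4 = 0 | 0 :: ∅
  m5 = 0 + 0 :: ∅
LTS(Q): 6 reachable states
  n0 = c.(a.c.(0 + 0) + a.b.(0 | 0)) :: --c--▸ n1
  n1 = a.c.(0 + 0) + a.b.(0 | 0) :: --a--▸ n2, --a--▸ n3
  n2 = b.(0 | 0) :: --b--▸ n4
  n3 = c.(0 + 0) :: --c--▸ n5
  n4 = 0 | 0 :: ∅
  n5 = 0 + 0 :: ∅
Trace ⟨b⟩ through P, begin at {m0}:
  after b @ step 1: {m1}
  — P admits the full trace.
Trace ⟨b⟩ through Q, begin at {n0}:
  after b @ step 1: no successor for Q

b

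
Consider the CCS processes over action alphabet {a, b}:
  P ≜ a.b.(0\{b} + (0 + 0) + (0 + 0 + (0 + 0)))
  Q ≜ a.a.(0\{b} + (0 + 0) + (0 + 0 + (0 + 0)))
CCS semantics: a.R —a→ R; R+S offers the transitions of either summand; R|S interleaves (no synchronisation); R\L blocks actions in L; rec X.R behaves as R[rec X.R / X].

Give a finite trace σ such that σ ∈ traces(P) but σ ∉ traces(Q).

ab

Reachable graph of P (3 states):
  p0 = a.b.(0\{b} + (0 + 0) + (0 + 0 + (0 + 0))) :: -a-> p1
  p1 = b.(0\{b} + (0 + 0) + (0 + 0 + (0 + 0))) :: -b-> p2
  p2 = 0\{b} + (0 + 0) + (0 + 0 + (0 + 0)) :: ∅
Reachable graph of Q (3 states):
  q0 = a.a.(0\{b} + (0 + 0) + (0 + 0 + (0 + 0))) :: -a-> q1
  q1 = a.(0\{b} + (0 + 0) + (0 + 0 + (0 + 0))) :: -a-> q2
  q2 = 0\{b} + (0 + 0) + (0 + 0 + (0 + 0)) :: ∅
Executing ab from P (initial set {p0}):
  step 1 (a): {p1}
  step 2 (b): {p2}
  ✓ P
Executing ab from Q (initial set {q0}):
  step 1 (a): {q1}
  step 2 (b): no successor for Q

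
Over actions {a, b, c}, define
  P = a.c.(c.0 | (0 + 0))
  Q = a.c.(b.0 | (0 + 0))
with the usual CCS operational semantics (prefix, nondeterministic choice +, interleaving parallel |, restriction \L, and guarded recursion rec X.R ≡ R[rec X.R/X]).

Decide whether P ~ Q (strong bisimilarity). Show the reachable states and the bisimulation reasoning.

Reachable graph of P (4 states):
  p0 = a.c.(c.0 | (0 + 0)) has moves —a→ p1
  p1 = c.(c.0 | (0 + 0)) has moves —c→ p2
  p2 = c.0 | (0 + 0) has moves —c→ p3
  p3 = 0 | (0 + 0) has moves (no moves)
Reachable graph of Q (4 states):
  q0 = a.c.(b.0 | (0 + 0)) has moves —a→ q1
  q1 = c.(b.0 | (0 + 0)) has moves —c→ q2
  q2 = b.0 | (0 + 0) has moves —b→ q3
  q3 = 0 | (0 + 0) has moves (no moves)
Coarsest stable partition (strong bisimilarity classes):
  B0 = {p0}
  B1 = {p1}
  B2 = {p2}
  B3 = {p3, q3}
  B4 = {q0}
  B5 = {q1}
  B6 = {q2}
p0 ∈ B0, q0 ∈ B4 → different blocks

P ≁ Q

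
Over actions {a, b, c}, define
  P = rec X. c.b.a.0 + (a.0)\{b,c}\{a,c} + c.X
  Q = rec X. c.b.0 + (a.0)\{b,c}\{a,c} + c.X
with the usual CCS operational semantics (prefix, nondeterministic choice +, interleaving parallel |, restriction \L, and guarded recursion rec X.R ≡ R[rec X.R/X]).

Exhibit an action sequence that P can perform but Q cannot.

Reachable graph of P (4 states):
  p0 = rec X. c.b.a.0 + (a.0)\{b,c}\{a,c} + c.X | —c→ p0, —c→ p1
  p1 = b.a.0 | —b→ p2
  p2 = a.0 | —a→ p3
  p3 = 0 | stopped
Reachable graph of Q (3 states):
  q0 = rec X. c.b.0 + (a.0)\{b,c}\{a,c} + c.X | —c→ q0, —c→ q1
  q1 = b.0 | —b→ q2
  q2 = 0 | stopped
Executing cba from P (initial set {p0}):
  step 1 (c): {p0, p1}
  step 2 (b): {p2}
  step 3 (a): {p3}
  ✓ P
Executing cba from Q (initial set {q0}):
  step 1 (c): {q0, q1}
  step 2 (b): {q2}
  step 3 (a): ∅ (Q stuck)

cba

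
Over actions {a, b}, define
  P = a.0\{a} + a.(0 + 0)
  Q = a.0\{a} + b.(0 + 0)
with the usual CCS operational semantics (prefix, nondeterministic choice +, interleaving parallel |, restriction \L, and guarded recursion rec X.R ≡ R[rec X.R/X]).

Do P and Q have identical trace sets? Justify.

trace-distinct — witness ⟨b⟩

Reachable graph of P (3 states):
  s0 = a.0\{a} + a.(0 + 0) has moves -a-> s1, -a-> s2
  s1 = 0 + 0 has moves ·
  s2 = 0\{a} has moves ·
Reachable graph of Q (3 states):
  t0 = a.0\{a} + b.(0 + 0) has moves -a-> t1, -b-> t2
  t1 = 0\{a} has moves ·
  t2 = 0 + 0 has moves ·
Executing b from Q (initial set {t0}):
  [1] b ⇒ {t2}
  — Q admits the full trace.
Executing b from P (initial set {s0}):
  [1] b ⇒ no successor for P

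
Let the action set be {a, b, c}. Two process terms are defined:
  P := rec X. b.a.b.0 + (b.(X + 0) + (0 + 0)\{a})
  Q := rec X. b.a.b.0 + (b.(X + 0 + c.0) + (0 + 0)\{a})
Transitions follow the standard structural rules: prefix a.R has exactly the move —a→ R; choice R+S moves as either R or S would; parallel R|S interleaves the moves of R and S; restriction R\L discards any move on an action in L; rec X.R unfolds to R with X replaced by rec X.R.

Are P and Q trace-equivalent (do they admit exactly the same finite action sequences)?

LTS(P): 5 reachable states
  m0 = rec X. b.a.b.0 + (b.(X + 0) + (0 + 0)\{a}) ⊢ —b→ m1, —b→ m2
  m1 = (rec X. b.a.b.0 + (b.(X + 0) + (0 + 0)\{a})) + 0 ⊢ —b→ m1, —b→ m2
  m2 = a.b.0 ⊢ —a→ m3
  m3 = b.0 ⊢ —b→ m4
  m4 = 0 ⊢ deadlocked
LTS(Q): 5 reachable states
  n0 = rec X. b.a.b.0 + (b.(X + 0 + c.0) + (0 + 0)\{a}) ⊢ —b→ n1, —b→ n2
  n1 = (rec X. b.a.b.0 + (b.(X + 0 + c.0) + (0 + 0)\{a})) + 0 + c.0 ⊢ —b→ n1, —b→ n2, —c→ n3
  n2 = a.b.0 ⊢ —a→ n4
  n3 = 0 ⊢ deadlocked
  n4 = b.0 ⊢ —b→ n3
Trace ⟨bc⟩ through Q, begin at {n0}:
  after b @ step 1: {n1, n2}
  after c @ step 2: {n3}
  — Q admits the full trace.
Trace ⟨bc⟩ through P, begin at {m0}:
  after b @ step 1: {m1, m2}
  after c @ step 2: no successor for P

traces(P) ≠ traces(Q) — witness ⟨bc⟩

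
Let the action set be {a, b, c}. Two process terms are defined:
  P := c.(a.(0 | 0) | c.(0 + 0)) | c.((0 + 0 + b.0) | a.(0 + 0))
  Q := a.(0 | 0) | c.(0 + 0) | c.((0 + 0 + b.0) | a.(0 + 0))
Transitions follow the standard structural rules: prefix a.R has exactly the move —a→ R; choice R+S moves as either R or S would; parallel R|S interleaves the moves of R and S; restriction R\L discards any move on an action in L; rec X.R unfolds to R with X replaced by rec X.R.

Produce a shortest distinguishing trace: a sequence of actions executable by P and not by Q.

Reachable graph of P (25 states):
  u0 = c.(a.(0 | 0) | c.(0 + 0)) | c.((0 + 0 + b.0) | a.(0 + 0)) ⊢ --c--▸ u1, --c--▸ u2
  u1 = a.(0 | 0) | c.(0 + 0) | c.((0 + 0 + b.0) | a.(0 + 0)) ⊢ --a--▸ u3, --c--▸ u4, --c--▸ u5
  u2 = c.(a.(0 | 0) | c.(0 + 0)) | ((0 + 0 + b.0) | a.(0 + 0)) ⊢ --a--▸ u6, --b--▸ u7, --c--▸ u5
  u3 = 0 | 0 | c.(0 + 0) | c.((0 + 0 + b.0) | a.(0 + 0)) ⊢ --c--▸ u8, --c--▸ u9
  u4 = a.(0 | 0) | (0 + 0) | c.((0 + 0 + b.0) | a.(0 + 0)) ⊢ --a--▸ u8, --c--▸ u10
  u5 = a.(0 | 0) | c.(0 + 0) | ((0 + 0 + b.0) | a.(0 + 0)) ⊢ --a--▸ u11, --a--▸ u9, --b--▸ u12, --c--▸ u10
  u6 = c.(a.(0 | 0) | c.(0 + 0)) | ((0 + 0 + b.0) | (0 + 0)) ⊢ --b--▸ u13, --c--▸ u11
  u7 = c.(a.(0 | 0) | c.(0 + 0)) | (0 | a.(0 + 0)) ⊢ --a--▸ u13, --c--▸ u12
  u8 = 0 | 0 | (0 + 0) | c.((0 + 0 + b.0) | a.(0 + 0)) ⊢ --c--▸ u14
  u9 = 0 | 0 | c.(0 + 0) | ((0 + 0 + b.0) | a.(0 + 0)) ⊢ --a--▸ u15, --b--▸ u16, --c--▸ u14
  u10 = a.(0 | 0) | (0 + 0) | ((0 + 0 + b.0) | a.(0 + 0)) ⊢ --a--▸ u14, --a--▸ u17, --b--▸ u18
  u11 = a.(0 | 0) | c.(0 + 0) | ((0 + 0 + b.0) | (0 + 0)) ⊢ --a--▸ u15, --b--▸ u19, --c--▸ u17
  u12 = a.(0 | 0) | c.(0 + 0) | (0 | a.(0 + 0)) ⊢ --a--▸ u16, --a--▸ u19, --c--▸ u18
  u13 = c.(a.(0 | 0) | c.(0 + 0)) | (0 | (0 + 0)) ⊢ --c--▸ u19
  u14 = 0 | 0 | (0 + 0) | ((0 + 0 + b.0) | a.(0 + 0)) ⊢ --a--▸ u20, --b--▸ u21
  u15 = 0 | 0 | c.(0 + 0) | ((0 + 0 + b.0) | (0 + 0)) ⊢ --b--▸ u22, --c--▸ u20
  u16 = 0 | 0 | c.(0 + 0) | (0 | a.(0 + 0)) ⊢ --a--▸ u22, --c--▸ u21
  u17 = a.(0 | 0) | (0 + 0) | ((0 + 0 + b.0) | (0 + 0)) ⊢ --a--▸ u20, --b--▸ u23
  u18 = a.(0 | 0) | (0 + 0) | (0 | a.(0 + 0)) ⊢ --a--▸ u21, --a--▸ u23
  u19 = a.(0 | 0) | c.(0 + 0) | (0 | (0 + 0)) ⊢ --a--▸ u22, --c--▸ u23
  u20 = 0 | 0 | (0 + 0) | ((0 + 0 + b.0) | (0 + 0)) ⊢ --b--▸ u24
  u21 = 0 | 0 | (0 + 0) | (0 | a.(0 + 0)) ⊢ --a--▸ u24
  u22 = 0 | 0 | c.(0 + 0) | (0 | (0 + 0)) ⊢ --c--▸ u24
  u23 = a.(0 | 0) | (0 + 0) | (0 | (0 + 0)) ⊢ --a--▸ u24
  u24 = 0 | 0 | (0 + 0) | (0 | (0 + 0)) ⊢ ∅
Reachable graph of Q (20 states):
  v0 = a.(0 | 0) | c.(0 + 0) | c.((0 + 0 + b.0) | a.(0 + 0)) ⊢ --a--▸ v1, --c--▸ v2, --c--▸ v3
  v1 = 0 | 0 | c.(0 + 0) | c.((0 + 0 + b.0) | a.(0 + 0)) ⊢ --c--▸ v4, --c--▸ v5
  v2 = a.(0 | 0) | (0 + 0) | c.((0 + 0 + b.0) | a.(0 + 0)) ⊢ --a--▸ v4, --c--▸ v6
  v3 = a.(0 | 0) | c.(0 + 0) | ((0 + 0 + b.0) | a.(0 + 0)) ⊢ --a--▸ v5, --a--▸ v7, --b--▸ v8, --c--▸ v6
  v4 = 0 | 0 | (0 + 0) | c.((0 + 0 + b.0) | a.(0 + 0)) ⊢ --c--▸ v9
  v5 = 0 | 0 | c.(0 + 0) | ((0 + 0 + b.0) | a.(0 + 0)) ⊢ --a--▸ v10, --b--▸ v11, --c--▸ v9
  v6 = a.(0 | 0) | (0 + 0) | ((0 + 0 + b.0) | a.(0 + 0)) ⊢ --a--▸ v12, --a--▸ v9, --b--▸ v13
  v7 = a.(0 | 0) | c.(0 + 0) | ((0 + 0 + b.0) | (0 + 0)) ⊢ --a--▸ v10, --b--▸ v14, --c--▸ v12
  v8 = a.(0 | 0) | c.(0 + 0) | (0 | a.(0 + 0)) ⊢ --a--▸ v11, --a--▸ v14, --c--▸ v13
  v9 = 0 | 0 | (0 + 0) | ((0 + 0 + b.0) | a.(0 + 0)) ⊢ --a--▸ v15, --b--▸ v16
  v10 = 0 | 0 | c.(0 + 0) | ((0 + 0 + b.0) | (0 + 0)) ⊢ --b--▸ v17, --c--▸ v15
  v11 = 0 | 0 | c.(0 + 0) | (0 | a.(0 + 0)) ⊢ --a--▸ v17, --c--▸ v16
  v12 = a.(0 | 0) | (0 + 0) | ((0 + 0 + b.0) | (0 + 0)) ⊢ --a--▸ v15, --b--▸ v18
  v13 = a.(0 | 0) | (0 + 0) | (0 | a.(0 + 0)) ⊢ --a--▸ v16, --a--▸ v18
  v14 = a.(0 | 0) | c.(0 + 0) | (0 | (0 + 0)) ⊢ --a--▸ v17, --c--▸ v18
  v15 = 0 | 0 | (0 + 0) | ((0 + 0 + b.0) | (0 + 0)) ⊢ --b--▸ v19
  v16 = 0 | 0 | (0 + 0) | (0 | a.(0 + 0)) ⊢ --a--▸ v19
  v17 = 0 | 0 | c.(0 + 0) | (0 | (0 + 0)) ⊢ --c--▸ v19
  v18 = a.(0 | 0) | (0 + 0) | (0 | (0 + 0)) ⊢ --a--▸ v19
  v19 = 0 | 0 | (0 + 0) | (0 | (0 + 0)) ⊢ ∅
Trace ⟨ccc⟩ through P, begin at {u0}:
  step 1 (c): {u1, u2}
  step 2 (c): {u4, u5}
  step 3 (c): {u10}
  — P admits the full trace.
Trace ⟨ccc⟩ through Q, begin at {v0}:
  step 1 (c): {v2, v3}
  step 2 (c): {v6}
  step 3 (c): ∅  — Q cannot continue

ccc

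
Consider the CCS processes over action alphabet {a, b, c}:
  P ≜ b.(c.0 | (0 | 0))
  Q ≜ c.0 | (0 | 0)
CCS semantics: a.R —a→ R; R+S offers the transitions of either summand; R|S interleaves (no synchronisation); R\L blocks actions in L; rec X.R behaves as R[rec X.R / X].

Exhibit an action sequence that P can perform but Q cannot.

b

Reachable graph of P (3 states):
  u0 = b.(c.0 | (0 | 0)) :: ··b··> u1
  u1 = c.0 | (0 | 0) :: ··c··> u2
  u2 = 0 | (0 | 0) :: ·
Reachable graph of Q (2 states):
  v0 = c.0 | (0 | 0) :: ··c··> v1
  v1 = 0 | (0 | 0) :: ·
Trace ⟨b⟩ through P, begin at {u0}:
  step 1 (b): {u1}
  ✓ P
Trace ⟨b⟩ through Q, begin at {v0}:
  step 1 (b): ∅  — Q cannot continue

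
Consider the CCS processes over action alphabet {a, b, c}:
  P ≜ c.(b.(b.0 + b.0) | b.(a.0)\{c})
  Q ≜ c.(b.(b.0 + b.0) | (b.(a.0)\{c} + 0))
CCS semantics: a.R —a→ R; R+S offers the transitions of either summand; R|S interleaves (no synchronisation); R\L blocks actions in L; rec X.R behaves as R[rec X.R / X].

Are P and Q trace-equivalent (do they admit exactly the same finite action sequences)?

P's transition system — 10 states:
  u0 = c.(b.(b.0 + b.0) | b.(a.0)\{c}) :: =c=> u1
  u1 = b.(b.0 + b.0) | b.(a.0)\{c} :: =b=> u2, =b=> u3
  u2 = (b.0 + b.0) | b.(a.0)\{c} :: =b=> u4, =b=> u5
  u3 = b.(b.0 + b.0) | (a.0)\{c} :: =a=> u6, =b=> u4
  u4 = (b.0 + b.0) | (a.0)\{c} :: =a=> u7, =b=> u8
  u5 = 0 | b.(a.0)\{c} :: =b=> u8
  u6 = b.(b.0 + b.0) | 0\{c} :: =b=> u7
  u7 = (b.0 + b.0) | 0\{c} :: =b=> u9
  u8 = 0 | (a.0)\{c} :: =a=> u9
  u9 = 0 | 0\{c} :: deadlocked
Q's transition system — 10 states:
  v0 = c.(b.(b.0 + b.0) | (b.(a.0)\{c} + 0)) :: =c=> v1
  v1 = b.(b.0 + b.0) | (b.(a.0)\{c} + 0) :: =b=> v2, =b=> v3
  v2 = (b.0 + b.0) | (b.(a.0)\{c} + 0) :: =b=> v4, =b=> v5
  v3 = b.(b.0 + b.0) | (a.0)\{c} :: =a=> v6, =b=> v4
  v4 = (b.0 + b.0) | (a.0)\{c} :: =a=> v7, =b=> v8
  v5 = 0 | (b.(a.0)\{c} + 0) :: =b=> v8
  v6 = b.(b.0 + b.0) | 0\{c} :: =b=> v7
  v7 = (b.0 + b.0) | 0\{c} :: =b=> v9
  v8 = 0 | (a.0)\{c} :: =a=> v9
  v9 = 0 | 0\{c} :: deadlocked
Bisimilarity quotient blocks:
  B0 = {u0, v0}
  B1 = {u1, v1}
  B2 = {u3, v3}
  B3 = {u4, v4}
  B4 = {u7, v7}
  B5 = {u9, v9}
  B6 = {u8, v8}
  B7 = {u6, v6}
  B8 = {u2, v2}
  B9 = {u5, v5}
u0 ∈ B0, v0 ∈ B0 → same block
Bisimilar ⇒ trace-equivalent.

trace-equivalent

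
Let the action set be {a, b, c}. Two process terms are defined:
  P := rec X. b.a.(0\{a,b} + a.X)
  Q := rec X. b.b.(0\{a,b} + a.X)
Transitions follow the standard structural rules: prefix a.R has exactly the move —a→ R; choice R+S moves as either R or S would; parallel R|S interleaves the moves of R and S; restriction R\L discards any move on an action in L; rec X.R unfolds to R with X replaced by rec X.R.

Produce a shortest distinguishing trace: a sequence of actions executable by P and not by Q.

ba

LTS(P): 3 reachable states
  m0 = rec X. b.a.(0\{a,b} + a.X) has moves —b→ m1
  m1 = a.(0\{a,b} + a.(rec X. b.a.(0\{a,b} + a.X))) has moves —a→ m2
  m2 = 0\{a,b} + a.(rec X. b.a.(0\{a,b} + a.X)) has moves —a→ m0
LTS(Q): 3 reachable states
  n0 = rec X. b.b.(0\{a,b} + a.X) has moves —b→ n1
  n1 = b.(0\{a,b} + a.(rec X. b.b.(0\{a,b} + a.X))) has moves —b→ n2
  n2 = 0\{a,b} + a.(rec X. b.b.(0\{a,b} + a.X)) has moves —a→ n0
Executing ba from P (initial set {m0}):
  [1] b ⇒ {m1}
  [2] a ⇒ {m2}
  ✓ P
Executing ba from Q (initial set {n0}):
  [1] b ⇒ {n1}
  [2] a ⇒ ∅ (Q stuck)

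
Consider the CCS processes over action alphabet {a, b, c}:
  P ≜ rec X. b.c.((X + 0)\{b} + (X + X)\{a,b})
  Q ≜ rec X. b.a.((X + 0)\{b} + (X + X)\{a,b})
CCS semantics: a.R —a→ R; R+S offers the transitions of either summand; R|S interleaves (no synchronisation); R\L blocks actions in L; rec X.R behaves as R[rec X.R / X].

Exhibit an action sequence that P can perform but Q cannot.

bc

P's transition system — 3 states:
  m0 = rec X. b.c.((X + 0)\{b} + (X + X)\{a,b}) ⊢ -b-> m1
  m1 = c.(((rec X. b.c.((X + 0)\{b} + (X + X)\{a,b})) + 0)\{b} + ((rec X. b.c.((X + 0)\{b} + (X + X)\{a,b})) + (rec X. b.c.((X + 0)\{b} + (X + X)\{a,b})))\{a,b}) ⊢ -c-> m2
  m2 = ((rec X. b.c.((X + 0)\{b} + (X + X)\{a,b})) + 0)\{b} + ((rec X. b.c.((X + 0)\{b} + (X + X)\{a,b})) + (rec X. b.c.((X + 0)\{b} + (X + X)\{a,b})))\{a,b} ⊢ stopped
Q's transition system — 3 states:
  n0 = rec X. b.a.((X + 0)\{b} + (X + X)\{a,b}) ⊢ -b-> n1
  n1 = a.(((rec X. b.a.((X + 0)\{b} + (X + X)\{a,b})) + 0)\{b} + ((rec X. b.a.((X + 0)\{b} + (X + X)\{a,b})) + (rec X. b.a.((X + 0)\{b} + (X + X)\{a,b})))\{a,b}) ⊢ -a-> n2
  n2 = ((rec X. b.a.((X + 0)\{b} + (X + X)\{a,b})) + 0)\{b} + ((rec X. b.a.((X + 0)\{b} + (X + X)\{a,b})) + (rec X. b.a.((X + 0)\{b} + (X + X)\{a,b})))\{a,b} ⊢ stopped
Run σ = ⟨bc⟩ on P: start {m0}
  step 1 (b): {m1}
  step 2 (c): {m2}
  P completes σ.
Run σ = ⟨bc⟩ on Q: start {n0}
  step 1 (b): {n1}
  step 2 (c): ∅  — Q cannot continue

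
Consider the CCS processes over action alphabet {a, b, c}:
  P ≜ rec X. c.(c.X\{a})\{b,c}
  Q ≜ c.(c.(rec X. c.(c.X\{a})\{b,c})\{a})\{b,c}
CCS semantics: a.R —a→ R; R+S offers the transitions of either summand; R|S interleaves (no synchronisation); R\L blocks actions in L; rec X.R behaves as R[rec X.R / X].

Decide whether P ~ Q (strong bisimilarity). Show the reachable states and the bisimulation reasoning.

Reachable graph of P (2 states):
  p0 = rec X. c.(c.X\{a})\{b,c} ⊢ ··c··> p1
  p1 = (c.(rec X. c.(c.X\{a})\{b,c})\{a})\{b,c} ⊢ (no moves)
Reachable graph of Q (2 states):
  q0 = c.(c.(rec X. c.(c.X\{a})\{b,c})\{a})\{b,c} ⊢ ··c··> q1
  q1 = (c.(rec X. c.(c.X\{a})\{b,c})\{a})\{b,c} ⊢ (no moves)
Coarsest stable partition (strong bisimilarity classes):
  B0 = {p0, q0}
  B1 = {p1, q1}
p0 ∈ B0, q0 ∈ B0 → same block

YES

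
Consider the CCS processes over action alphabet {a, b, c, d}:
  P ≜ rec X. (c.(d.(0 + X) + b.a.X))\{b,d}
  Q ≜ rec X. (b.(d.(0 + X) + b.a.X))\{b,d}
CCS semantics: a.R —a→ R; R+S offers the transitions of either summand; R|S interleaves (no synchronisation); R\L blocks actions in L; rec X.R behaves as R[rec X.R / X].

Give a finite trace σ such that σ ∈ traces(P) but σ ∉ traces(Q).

c

LTS(P): 2 reachable states
  s0 = rec X. (c.(d.(0 + X) + b.a.X))\{b,d} :: -c-> s1
  s1 = (d.(0 + (rec X. (c.(d.(0 + X) + b.a.X))\{b,d})) + b.a.(rec X. (c.(d.(0 + X) + b.a.X))\{b,d}))\{b,d} :: (no moves)
LTS(Q): 1 reachable states
  t0 = rec X. (b.(d.(0 + X) + b.a.X))\{b,d} :: (no moves)
Executing c from P (initial set {s0}):
  [1] c ⇒ {s1}
  — P admits the full trace.
Executing c from Q (initial set {t0}):
  [1] c ⇒ no successor for Q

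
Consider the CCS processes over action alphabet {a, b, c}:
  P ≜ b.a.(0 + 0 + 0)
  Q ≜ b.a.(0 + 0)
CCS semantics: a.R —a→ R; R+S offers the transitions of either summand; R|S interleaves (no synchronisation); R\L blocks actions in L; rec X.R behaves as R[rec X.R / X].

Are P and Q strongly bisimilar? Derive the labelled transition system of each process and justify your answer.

bisimilar

Reachable graph of P (3 states):
  s0 = b.a.(0 + 0 + 0) | -b-> s1
  s1 = a.(0 + 0 + 0) | -a-> s2
  s2 = 0 + 0 + 0 | ·
Reachable graph of Q (3 states):
  t0 = b.a.(0 + 0) | -b-> t1
  t1 = a.(0 + 0) | -a-> t2
  t2 = 0 + 0 | ·
Bisimilarity quotient blocks:
  B0 = {s0, t0}
  B1 = {s1, t1}
  B2 = {s2, t2}
s0 ∈ B0, t0 ∈ B0 → same block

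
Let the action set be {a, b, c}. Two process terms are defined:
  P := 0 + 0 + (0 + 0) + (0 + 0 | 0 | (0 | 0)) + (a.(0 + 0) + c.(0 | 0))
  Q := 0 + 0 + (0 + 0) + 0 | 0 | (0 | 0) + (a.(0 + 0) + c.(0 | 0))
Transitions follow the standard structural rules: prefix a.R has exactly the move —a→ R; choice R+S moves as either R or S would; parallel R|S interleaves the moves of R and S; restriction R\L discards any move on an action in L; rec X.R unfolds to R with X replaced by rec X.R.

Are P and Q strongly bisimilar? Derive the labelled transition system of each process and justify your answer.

P's transition system — 3 states:
  u0 = 0 + 0 + (0 + 0) + (0 + 0 | 0 | (0 | 0)) + (a.(0 + 0) + c.(0 | 0)) ⊢ ··a··> u1, ··c··> u2
  u1 = 0 + 0 ⊢ ·
  u2 = 0 | 0 ⊢ ·
Q's transition system — 3 states:
  v0 = 0 + 0 + (0 + 0) + 0 | 0 | (0 | 0) + (a.(0 + 0) + c.(0 | 0)) ⊢ ··a··> v1, ··c··> v2
  v1 = 0 + 0 ⊢ ·
  v2 = 0 | 0 ⊢ ·
Coarsest stable partition (strong bisimilarity classes):
  B0 = {u0, v0}
  B1 = {u1, u2, v1, v2}
u0 ∈ B0, v0 ∈ B0 → same block

YES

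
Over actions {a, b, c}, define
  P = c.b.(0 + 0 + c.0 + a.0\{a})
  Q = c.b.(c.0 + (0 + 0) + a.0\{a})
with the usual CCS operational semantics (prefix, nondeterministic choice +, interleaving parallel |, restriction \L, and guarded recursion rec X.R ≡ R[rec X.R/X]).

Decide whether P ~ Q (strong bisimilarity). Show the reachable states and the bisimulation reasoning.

bisimilar

Reachable graph of P (5 states):
  s0 = c.b.(0 + 0 + c.0 + a.0\{a}) → ··c··> s1
  s1 = b.(0 + 0 + c.0 + a.0\{a}) → ··b··> s2
  s2 = 0 + 0 + c.0 + a.0\{a} → ··a··> s3, ··c··> s4
  s3 = 0\{a} → ∅
  s4 = 0 → ∅
Reachable graph of Q (5 states):
  t0 = c.b.(c.0 + (0 + 0) + a.0\{a}) → ··c··> t1
  t1 = b.(c.0 + (0 + 0) + a.0\{a}) → ··b··> t2
  t2 = c.0 + (0 + 0) + a.0\{a} → ··a··> t3, ··c··> t4
  t3 = 0\{a} → ∅
  t4 = 0 → ∅
Partition-refinement fixed point:
  B0 = {s0, t0}
  B1 = {s1, t1}
  B2 = {s2, t2}
  B3 = {s3, s4, t3, t4}
s0 ∈ B0, t0 ∈ B0 → same block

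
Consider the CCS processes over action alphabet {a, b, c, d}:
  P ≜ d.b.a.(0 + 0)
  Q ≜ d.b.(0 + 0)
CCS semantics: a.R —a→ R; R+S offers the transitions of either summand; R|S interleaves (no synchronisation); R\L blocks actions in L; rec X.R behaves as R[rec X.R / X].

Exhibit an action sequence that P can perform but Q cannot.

dba

LTS(P): 4 reachable states
  s0 = d.b.a.(0 + 0) has moves --d--▸ s1
  s1 = b.a.(0 + 0) has moves --b--▸ s2
  s2 = a.(0 + 0) has moves --a--▸ s3
  s3 = 0 + 0 has moves (no moves)
LTS(Q): 3 reachable states
  t0 = d.b.(0 + 0) has moves --d--▸ t1
  t1 = b.(0 + 0) has moves --b--▸ t2
  t2 = 0 + 0 has moves (no moves)
Trace ⟨dba⟩ through P, begin at {s0}:
  [1] d ⇒ {s1}
  [2] b ⇒ {s2}
  [3] a ⇒ {s3}
  ✓ P
Trace ⟨dba⟩ through Q, begin at {t0}:
  [1] d ⇒ {t1}
  [2] b ⇒ {t2}
  [3] a ⇒ ∅ (Q stuck)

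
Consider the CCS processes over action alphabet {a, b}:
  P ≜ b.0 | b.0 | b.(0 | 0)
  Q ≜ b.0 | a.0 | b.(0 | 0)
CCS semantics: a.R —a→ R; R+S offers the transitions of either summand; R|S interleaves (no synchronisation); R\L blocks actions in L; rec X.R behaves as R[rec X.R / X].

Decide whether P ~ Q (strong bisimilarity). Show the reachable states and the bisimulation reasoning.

P's transition system — 8 states:
  s0 = b.0 | b.0 | b.(0 | 0) | =b=> s1, =b=> s2, =b=> s3
  s1 = 0 | b.0 | b.(0 | 0) | =b=> s4, =b=> s5
  s2 = b.0 | 0 | b.(0 | 0) | =b=> s4, =b=> s6
  s3 = b.0 | b.0 | (0 | 0) | =b=> s5, =b=> s6
  s4 = 0 | 0 | b.(0 | 0) | =b=> s7
  s5 = 0 | b.0 | (0 | 0) | =b=> s7
  s6 = b.0 | 0 | (0 | 0) | =b=> s7
  s7 = 0 | 0 | (0 | 0) | stopped
Q's transition system — 8 states:
  t0 = b.0 | a.0 | b.(0 | 0) | =a=> t1, =b=> t2, =b=> t3
  t1 = b.0 | 0 | b.(0 | 0) | =b=> t4, =b=> t5
  t2 = 0 | a.0 | b.(0 | 0) | =a=> t4, =b=> t6
  t3 = b.0 | a.0 | (0 | 0) | =a=> t5, =b=> t6
  t4 = 0 | 0 | b.(0 | 0) | =b=> t7
  t5 = b.0 | 0 | (0 | 0) | =b=> t7
  t6 = 0 | a.0 | (0 | 0) | =a=> t7
  t7 = 0 | 0 | (0 | 0) | stopped
Bisimilarity quotient blocks:
  B0 = {s0}
  B1 = {s1, s2, s3, t1}
  B2 = {s4, s5, s6, t4, t5}
  B3 = {s7, t7}
  B4 = {t0}
  B5 = {t2, t3}
  B6 = {t6}
s0 ∈ B0, t0 ∈ B4 → different blocks

not bisimilar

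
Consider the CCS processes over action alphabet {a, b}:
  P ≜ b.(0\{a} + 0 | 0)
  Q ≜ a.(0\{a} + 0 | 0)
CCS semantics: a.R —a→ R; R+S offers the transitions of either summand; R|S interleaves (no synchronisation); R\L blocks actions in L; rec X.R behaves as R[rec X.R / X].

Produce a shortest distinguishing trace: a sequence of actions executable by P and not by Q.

LTS(P): 2 reachable states
  s0 = b.(0\{a} + 0 | 0) → --b--▸ s1
  s1 = 0\{a} + 0 | 0 → deadlocked
LTS(Q): 2 reachable states
  t0 = a.(0\{a} + 0 | 0) → --a--▸ t1
  t1 = 0\{a} + 0 | 0 → deadlocked
Run σ = ⟨b⟩ on P: start {s0}
  step 1 (b): {s1}
  — P admits the full trace.
Run σ = ⟨b⟩ on Q: start {t0}
  step 1 (b): no successor for Q

b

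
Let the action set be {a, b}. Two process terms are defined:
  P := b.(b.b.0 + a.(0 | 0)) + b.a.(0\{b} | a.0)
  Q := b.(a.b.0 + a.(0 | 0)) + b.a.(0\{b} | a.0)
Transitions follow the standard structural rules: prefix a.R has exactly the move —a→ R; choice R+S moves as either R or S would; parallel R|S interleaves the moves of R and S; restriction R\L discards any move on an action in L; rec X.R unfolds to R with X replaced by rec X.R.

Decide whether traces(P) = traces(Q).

Reachable graph of P (8 states):
  u0 = b.(b.b.0 + a.(0 | 0)) + b.a.(0\{b} | a.0) → ··b··> u1, ··b··> u2
  u1 = a.(0\{b} | a.0) → ··a··> u3
  u2 = b.b.0 + a.(0 | 0) → ··a··> u4, ··b··> u5
  u3 = 0\{b} | a.0 → ··a··> u6
  u4 = 0 | 0 → ·
  u5 = b.0 → ··b··> u7
  u6 = 0\{b} | 0 → ·
  u7 = 0 → ·
Reachable graph of Q (8 states):
  v0 = b.(a.b.0 + a.(0 | 0)) + b.a.(0\{b} | a.0) → ··b··> v1, ··b··> v2
  v1 = a.(0\{b} | a.0) → ··a··> v3
  v2 = a.b.0 + a.(0 | 0) → ··a··> v4, ··a··> v5
  v3 = 0\{b} | a.0 → ··a··> v6
  v4 = 0 | 0 → ·
  v5 = b.0 → ··b··> v7
  v6 = 0\{b} | 0 → ·
  v7 = 0 → ·
Run σ = ⟨bb⟩ on P: start {u0}
  step 1 (b): {u1, u2}
  step 2 (b): {u5}
  — P admits the full trace.
Run σ = ⟨bb⟩ on Q: start {v0}
  step 1 (b): {v1, v2}
  step 2 (b): no successor for Q

NO — witness ⟨bb⟩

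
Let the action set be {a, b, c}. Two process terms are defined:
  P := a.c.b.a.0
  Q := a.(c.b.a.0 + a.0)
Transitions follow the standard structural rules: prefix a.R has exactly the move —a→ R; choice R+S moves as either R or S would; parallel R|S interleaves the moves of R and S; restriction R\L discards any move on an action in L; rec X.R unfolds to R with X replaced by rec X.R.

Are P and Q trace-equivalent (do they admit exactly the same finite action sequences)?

LTS(P): 5 reachable states
  p0 = a.c.b.a.0 | —a→ p1
  p1 = c.b.a.0 | —c→ p2
  p2 = b.a.0 | —b→ p3
  p3 = a.0 | —a→ p4
  p4 = 0 | ·
LTS(Q): 5 reachable states
  q0 = a.(c.b.a.0 + a.0) | —a→ q1
  q1 = c.b.a.0 + a.0 | —a→ q2, —c→ q3
  q2 = 0 | ·
  q3 = b.a.0 | —b→ q4
  q4 = a.0 | —a→ q2
Executing aa from Q (initial set {q0}):
  [1] a ⇒ {q1}
  [2] a ⇒ {q2}
  Q completes σ.
Executing aa from P (initial set {p0}):
  [1] a ⇒ {p1}
  [2] a ⇒ ∅ (P stuck)

trace-distinct — witness ⟨aa⟩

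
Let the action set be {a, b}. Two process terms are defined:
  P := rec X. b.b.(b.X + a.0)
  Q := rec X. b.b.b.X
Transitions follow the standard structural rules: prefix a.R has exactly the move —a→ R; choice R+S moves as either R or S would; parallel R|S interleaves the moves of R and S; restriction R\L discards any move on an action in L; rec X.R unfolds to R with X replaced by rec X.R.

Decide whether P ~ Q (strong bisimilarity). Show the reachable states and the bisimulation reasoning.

LTS(P): 4 reachable states
  p0 = rec X. b.b.(b.X + a.0) :: -b-> p1
  p1 = b.(b.(rec X. b.b.(b.X + a.0)) + a.0) :: -b-> p2
  p2 = b.(rec X. b.b.(b.X + a.0)) + a.0 :: -a-> p3, -b-> p0
  p3 = 0 :: (no moves)
LTS(Q): 3 reachable states
  q0 = rec X. b.b.b.X :: -b-> q1
  q1 = b.b.(rec X. b.b.b.X) :: -b-> q2
  q2 = b.(rec X. b.b.b.X) :: -b-> q0
Bisimilarity quotient blocks:
  B0 = {p0}
  B1 = {p1}
  B2 = {p2}
  B3 = {p3}
  B4 = {q0, q1, q2}
p0 ∈ B0, q0 ∈ B4 → different blocks

P ≁ Q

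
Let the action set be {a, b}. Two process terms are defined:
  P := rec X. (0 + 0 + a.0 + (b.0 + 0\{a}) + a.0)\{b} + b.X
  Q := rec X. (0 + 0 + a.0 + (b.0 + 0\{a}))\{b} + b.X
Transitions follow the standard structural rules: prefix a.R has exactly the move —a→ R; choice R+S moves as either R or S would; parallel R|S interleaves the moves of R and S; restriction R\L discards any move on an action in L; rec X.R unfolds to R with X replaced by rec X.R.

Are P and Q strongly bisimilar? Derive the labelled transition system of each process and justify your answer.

Reachable graph of P (2 states):
  p0 = rec X. (0 + 0 + a.0 + (b.0 + 0\{a}) + a.0)\{b} + b.X has moves --a--▸ p1, --b--▸ p0
  p1 = 0\{b} has moves (no moves)
Reachable graph of Q (2 states):
  q0 = rec X. (0 + 0 + a.0 + (b.0 + 0\{a}))\{b} + b.X has moves --a--▸ q1, --b--▸ q0
  q1 = 0\{b} has moves (no moves)
Coarsest stable partition (strong bisimilarity classes):
  B0 = {p0, q0}
  B1 = {p1, q1}
p0 ∈ B0, q0 ∈ B0 → same block

bisimilar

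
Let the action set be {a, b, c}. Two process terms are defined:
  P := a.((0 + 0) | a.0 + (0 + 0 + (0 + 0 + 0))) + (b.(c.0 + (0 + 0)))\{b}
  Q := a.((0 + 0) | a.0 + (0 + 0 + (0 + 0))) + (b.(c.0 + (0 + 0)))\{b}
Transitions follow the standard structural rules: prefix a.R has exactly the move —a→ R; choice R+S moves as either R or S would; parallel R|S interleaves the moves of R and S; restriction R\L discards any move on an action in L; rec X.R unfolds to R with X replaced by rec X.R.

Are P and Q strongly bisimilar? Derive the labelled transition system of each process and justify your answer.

Reachable graph of P (3 states):
  u0 = a.((0 + 0) | a.0 + (0 + 0 + (0 + 0 + 0))) + (b.(c.0 + (0 + 0)))\{b} → -a-> u1
  u1 = (0 + 0) | a.0 + (0 + 0 + (0 + 0 + 0)) → -a-> u2
  u2 = (0 + 0) | 0 → deadlocked
Reachable graph of Q (3 states):
  v0 = a.((0 + 0) | a.0 + (0 + 0 + (0 + 0))) + (b.(c.0 + (0 + 0)))\{b} → -a-> v1
  v1 = (0 + 0) | a.0 + (0 + 0 + (0 + 0)) → -a-> v2
  v2 = (0 + 0) | 0 → deadlocked
Bisimilarity quotient blocks:
  B0 = {u0, v0}
  B1 = {u1, v1}
  B2 = {u2, v2}
u0 ∈ B0, v0 ∈ B0 → same block

P ~ Q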